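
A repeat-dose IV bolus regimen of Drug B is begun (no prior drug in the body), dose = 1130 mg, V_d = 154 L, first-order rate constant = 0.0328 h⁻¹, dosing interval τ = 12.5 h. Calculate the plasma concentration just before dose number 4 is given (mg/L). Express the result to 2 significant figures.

C₀ per dose = Dose / Vd = 1130 / 154 = 7.338 mg/L
Fraction remaining after one interval: r = e^(−kτ) = e^(−0.03280 × 12.5) = 0.6637
Before dose 4, 3 doses have been given (aged 1τ, 2τ, 3τ).
C_trough = C₀ × (r + r² + … + r^3) = C₀ × r(1−r^3)/(1−r)
        = 7.338 × 0.6637 × (1 − 0.2924) / (1 − 0.6637) = 10.25 mg/L

10 mg/L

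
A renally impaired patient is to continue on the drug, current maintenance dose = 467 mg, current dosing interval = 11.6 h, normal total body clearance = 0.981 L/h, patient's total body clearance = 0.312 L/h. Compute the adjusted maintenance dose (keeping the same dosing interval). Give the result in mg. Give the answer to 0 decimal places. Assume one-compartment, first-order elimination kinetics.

To keep the same average steady-state level, dosing rate must scale with clearance.
CL ratio = 0.312 / 0.981 = 0.3180
New dose (same interval) = 467 × 0.3180 = 148.5 mg

149 mg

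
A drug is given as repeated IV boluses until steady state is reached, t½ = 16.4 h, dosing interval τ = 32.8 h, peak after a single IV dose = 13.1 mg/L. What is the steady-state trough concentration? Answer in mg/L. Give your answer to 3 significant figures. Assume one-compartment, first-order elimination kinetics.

4.37 mg/L

k = ln2 / t½ = 0.693147 / 16.4 = 0.04227 h⁻¹
e^(−kτ) = e^(−0.04227 × 32.8) = 0.2500
Accumulation ratio R = 1 / (1 − e^(−kτ)) = 1 / (1 − 0.2500) = 1.333
Steady-state trough = C₀ × R × e^(−kτ) = 13.1 × 1.333 × 0.2500 = 4.366 mg/L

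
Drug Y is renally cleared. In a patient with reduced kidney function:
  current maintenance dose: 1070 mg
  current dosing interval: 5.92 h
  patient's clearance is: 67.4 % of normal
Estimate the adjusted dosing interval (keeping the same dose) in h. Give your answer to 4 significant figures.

To keep the same average steady-state level, dosing rate must scale with clearance.
CL ratio = 67.4 / 100 = 0.6740
New interval (same dose) = 5.92 / 0.6740 = 8.783 h

8.783 h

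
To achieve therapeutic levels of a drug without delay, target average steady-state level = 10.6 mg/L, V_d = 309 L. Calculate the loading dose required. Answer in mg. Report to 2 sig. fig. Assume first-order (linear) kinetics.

LD = Css × Vd = 10.6 × 309 = 3275 mg

3300 mg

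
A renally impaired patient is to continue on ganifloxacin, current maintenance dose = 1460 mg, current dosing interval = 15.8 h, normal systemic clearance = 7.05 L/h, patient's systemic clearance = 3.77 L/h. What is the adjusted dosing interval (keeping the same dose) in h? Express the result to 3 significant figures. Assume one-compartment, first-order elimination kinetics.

To keep the same average steady-state level, dosing rate must scale with clearance.
CL ratio = 3.77 / 7.05 = 0.5348
New interval (same dose) = 15.8 / 0.5348 = 29.54 h

29.5 h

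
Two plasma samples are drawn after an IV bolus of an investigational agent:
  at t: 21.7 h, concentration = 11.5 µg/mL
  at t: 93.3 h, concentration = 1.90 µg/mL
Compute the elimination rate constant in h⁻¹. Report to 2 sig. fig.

0.025 h⁻¹

k = ln(C₁/C₂) / (t₂ − t₁) = ln(11.5/1.90) / (93.3 − 21.7)
  = 1.800 / 71.60 = 0.02514 h⁻¹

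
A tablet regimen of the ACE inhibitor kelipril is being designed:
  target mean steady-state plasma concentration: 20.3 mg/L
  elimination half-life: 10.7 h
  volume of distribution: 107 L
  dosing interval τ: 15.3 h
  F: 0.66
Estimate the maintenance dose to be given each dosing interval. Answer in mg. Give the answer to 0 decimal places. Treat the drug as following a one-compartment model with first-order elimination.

k = ln2 / t½ = 0.693147 / 10.7 = 0.06478 h⁻¹
CL = k × Vd = 0.06478 × 107 = 6.931 L/h
At steady state, F × (Dose/τ) = Css × CL.
Dose = Css × CL × τ / F = 20.3 × 6.931 × 15.3 / 0.66 = 3262 mg

3262 mg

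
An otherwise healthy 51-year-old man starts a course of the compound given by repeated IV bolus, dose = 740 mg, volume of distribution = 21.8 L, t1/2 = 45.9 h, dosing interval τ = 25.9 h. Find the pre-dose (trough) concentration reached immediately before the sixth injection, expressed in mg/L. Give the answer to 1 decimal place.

C₀ per dose = Dose / Vd = 740 / 21.8 = 33.94 mg/L
k = ln2 / t½ = 0.693147 / 45.9 = 0.01510 h⁻¹
Fraction remaining after one interval: r = e^(−kτ) = e^(−0.01510 × 25.9) = 0.6763
Before dose 6, 5 doses have been given (aged 1τ, 2τ, 3τ, 4τ, 5τ).
C_trough = C₀ × (r + r² + … + r^5) = C₀ × r(1−r^5)/(1−r)
        = 33.94 × 0.6763 × (1 − 0.1415) / (1 − 0.6763) = 60.88 mg/L

60.9 mg/L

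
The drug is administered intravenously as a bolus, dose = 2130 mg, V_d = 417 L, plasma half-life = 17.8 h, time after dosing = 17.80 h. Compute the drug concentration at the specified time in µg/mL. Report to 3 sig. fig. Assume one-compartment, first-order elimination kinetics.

2.55 µg/mL

C₀ = Dose / Vd = 2130 / 417 = 5.108 mg/L
k = ln2 / t½ = 0.693147 / 17.8 = 0.03894 h⁻¹
t / t½ = 17.80 / 17.8 = 1 half-lives
C = C₀ × (1/2)^1 = 5.108 × 0.5000 = 2.554 mg/L
(2.554 mg/L = 2.554 µg/mL)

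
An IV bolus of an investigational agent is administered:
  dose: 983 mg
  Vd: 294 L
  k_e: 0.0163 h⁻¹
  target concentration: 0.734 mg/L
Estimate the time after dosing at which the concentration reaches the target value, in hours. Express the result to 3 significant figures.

C₀ = Dose / Vd = 983.0 / 294 = 3.344 mg/L
t = ln(C₀ / C) / k = ln(3.344 / 0.734) / 0.01630
  = ln(4.556) / 0.01630 = 1.516 / 0.01630 = 93.01 h

93.0 h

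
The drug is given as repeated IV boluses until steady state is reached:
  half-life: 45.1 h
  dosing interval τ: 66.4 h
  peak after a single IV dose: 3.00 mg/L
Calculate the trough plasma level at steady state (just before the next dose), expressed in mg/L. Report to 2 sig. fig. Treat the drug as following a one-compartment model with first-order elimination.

k = ln2 / t½ = 0.693147 / 45.1 = 0.01537 h⁻¹
e^(−kτ) = e^(−0.01537 × 66.4) = 0.3604
Accumulation ratio R = 1 / (1 − e^(−kτ)) = 1 / (1 − 0.3604) = 1.563
Steady-state trough = C₀ × R × e^(−kτ) = 3.00 × 1.563 × 0.3604 = 1.690 mg/L

1.7 mg/L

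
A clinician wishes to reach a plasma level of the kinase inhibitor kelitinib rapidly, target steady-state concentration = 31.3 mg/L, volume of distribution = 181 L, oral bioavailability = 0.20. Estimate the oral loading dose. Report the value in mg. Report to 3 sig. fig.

28300 mg

LD = Css × Vd / F = 31.3 × 181 / 0.20 = 28330 mg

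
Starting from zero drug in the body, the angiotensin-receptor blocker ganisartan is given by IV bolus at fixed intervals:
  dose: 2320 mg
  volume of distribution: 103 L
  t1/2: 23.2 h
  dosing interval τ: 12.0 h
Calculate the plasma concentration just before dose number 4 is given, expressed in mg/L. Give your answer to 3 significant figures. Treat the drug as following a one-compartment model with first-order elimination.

C₀ per dose = Dose / Vd = 2320 / 103 = 22.52 mg/L
k = ln2 / t½ = 0.693147 / 23.2 = 0.02988 h⁻¹
Fraction remaining after one interval: r = e^(−kτ) = e^(−0.02988 × 12.0) = 0.6987
Before dose 4, 3 doses have been given (aged 1τ, 2τ, 3τ).
C_trough = C₀ × (r + r² + … + r^3) = C₀ × r(1−r^3)/(1−r)
        = 22.52 × 0.6987 × (1 − 0.3411) / (1 − 0.6987) = 34.41 mg/L

34.4 mg/L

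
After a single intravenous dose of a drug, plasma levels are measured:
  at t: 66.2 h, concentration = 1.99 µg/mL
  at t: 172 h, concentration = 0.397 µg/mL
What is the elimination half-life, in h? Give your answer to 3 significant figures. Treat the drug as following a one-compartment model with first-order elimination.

k = ln(C₁/C₂) / (t₂ − t₁) = ln(1.99/0.397) / (172 − 66.2)
  = 1.612 / 105.8 = 0.01524 h⁻¹
t½ = ln2 / k = 0.693147 / 0.01524 = 45.48 h

45.5 h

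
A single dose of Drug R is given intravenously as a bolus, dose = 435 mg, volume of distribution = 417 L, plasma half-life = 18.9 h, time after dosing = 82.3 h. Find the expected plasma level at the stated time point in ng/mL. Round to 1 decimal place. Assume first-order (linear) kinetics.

C₀ = Dose / Vd = 435.0 / 417 = 1.043 mg/L
k = ln2 / t½ = 0.693147 / 18.9 = 0.03667 h⁻¹
C = C₀ · e^(−k·t) = 1.043 × e^(−0.03667 × 82.3)
  = 1.043 × 0.04890 = 0.05100 mg/L
Convert: 0.05100 mg/L × 1000 = 51.00 ng/mL

51.0 ng/mL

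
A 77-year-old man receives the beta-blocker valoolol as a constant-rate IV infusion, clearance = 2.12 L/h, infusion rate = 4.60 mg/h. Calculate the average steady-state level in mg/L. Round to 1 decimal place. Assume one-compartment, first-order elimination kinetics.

At steady state Css = R₀ / CL = 4.60 / 2.120 = 2.170 mg/L

2.2 mg/L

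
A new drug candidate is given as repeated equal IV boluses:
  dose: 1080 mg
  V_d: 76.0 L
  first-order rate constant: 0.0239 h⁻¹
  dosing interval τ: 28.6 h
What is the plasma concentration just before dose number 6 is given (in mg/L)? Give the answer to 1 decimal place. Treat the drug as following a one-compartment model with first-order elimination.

C₀ per dose = Dose / Vd = 1080 / 76.0 = 14.21 mg/L
Fraction remaining after one interval: r = e^(−kτ) = e^(−0.02390 × 28.6) = 0.5048
Before dose 6, 5 doses have been given (aged 1τ, 2τ, 3τ, 4τ, 5τ).
C_trough = C₀ × (r + r² + … + r^5) = C₀ × r(1−r^5)/(1−r)
        = 14.21 × 0.5048 × (1 − 0.03278) / (1 − 0.5048) = 14.01 mg/L

14.0 mg/L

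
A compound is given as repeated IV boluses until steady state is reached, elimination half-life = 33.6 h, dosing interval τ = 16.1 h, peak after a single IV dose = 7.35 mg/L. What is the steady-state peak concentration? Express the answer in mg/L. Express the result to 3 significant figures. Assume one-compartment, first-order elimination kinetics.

26.0 mg/L

k = ln2 / t½ = 0.693147 / 33.6 = 0.02063 h⁻¹
e^(−kτ) = e^(−0.02063 × 16.1) = 0.7174
Accumulation ratio R = 1 / (1 − e^(−kτ)) = 1 / (1 − 0.7174) = 3.539
Steady-state peak = C₀ × R = 7.35 × 3.539 = 26.01 mg/L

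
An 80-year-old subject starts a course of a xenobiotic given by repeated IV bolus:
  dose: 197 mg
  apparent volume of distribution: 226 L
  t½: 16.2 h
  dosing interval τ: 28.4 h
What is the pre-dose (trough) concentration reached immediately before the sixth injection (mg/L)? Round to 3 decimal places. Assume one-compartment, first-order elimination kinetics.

C₀ per dose = Dose / Vd = 197 / 226 = 0.8717 mg/L
k = ln2 / t½ = 0.693147 / 16.2 = 0.04279 h⁻¹
Fraction remaining after one interval: r = e^(−kτ) = e^(−0.04279 × 28.4) = 0.2966
Before dose 6, 5 doses have been given (aged 1τ, 2τ, 3τ, 4τ, 5τ).
C_trough = C₀ × (r + r² + … + r^5) = C₀ × r(1−r^5)/(1−r)
        = 0.8717 × 0.2966 × (1 − 0.002295) / (1 − 0.2966) = 0.3667 mg/L

0.367 mg/L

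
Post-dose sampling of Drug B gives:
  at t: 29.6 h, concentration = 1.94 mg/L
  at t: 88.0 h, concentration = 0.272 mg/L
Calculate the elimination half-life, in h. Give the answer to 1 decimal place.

20.6 h

k = ln(C₁/C₂) / (t₂ − t₁) = ln(1.94/0.272) / (88.0 − 29.6)
  = 1.965 / 58.40 = 0.03365 h⁻¹
t½ = ln2 / k = 0.693147 / 0.03365 = 20.60 h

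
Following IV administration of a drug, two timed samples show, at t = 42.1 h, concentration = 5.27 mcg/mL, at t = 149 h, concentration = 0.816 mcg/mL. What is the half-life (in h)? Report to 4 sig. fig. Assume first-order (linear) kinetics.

k = ln(C₁/C₂) / (t₂ − t₁) = ln(5.27/0.816) / (149 − 42.1)
  = 1.865 / 106.9 = 0.01745 h⁻¹
t½ = ln2 / k = 0.693147 / 0.01745 = 39.72 h

39.72 h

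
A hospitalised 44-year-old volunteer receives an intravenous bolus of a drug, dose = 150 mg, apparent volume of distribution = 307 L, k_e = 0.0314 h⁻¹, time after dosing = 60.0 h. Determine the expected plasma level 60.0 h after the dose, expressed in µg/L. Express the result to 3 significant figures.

74.3 µg/L

C₀ = Dose / Vd = 150.0 / 307 = 0.4886 mg/L
C = C₀ · e^(−k·t) = 0.4886 × e^(−0.03140 × 60.0)
  = 0.4886 × 0.1520 = 0.07427 mg/L
Convert: 0.07427 mg/L × 1000 = 74.27 µg/L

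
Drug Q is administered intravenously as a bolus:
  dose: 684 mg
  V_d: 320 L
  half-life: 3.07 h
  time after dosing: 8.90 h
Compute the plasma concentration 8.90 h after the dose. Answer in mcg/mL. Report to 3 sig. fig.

0.287 mcg/mL

C₀ = Dose / Vd = 684.0 / 320 = 2.138 mg/L
k = ln2 / t½ = 0.693147 / 3.07 = 0.2258 h⁻¹
C = C₀ · e^(−k·t) = 2.138 × e^(−0.2258 × 8.90)
  = 2.138 × 0.1340 = 0.2865 mg/L
(0.2865 mg/L = 0.2865 mcg/mL)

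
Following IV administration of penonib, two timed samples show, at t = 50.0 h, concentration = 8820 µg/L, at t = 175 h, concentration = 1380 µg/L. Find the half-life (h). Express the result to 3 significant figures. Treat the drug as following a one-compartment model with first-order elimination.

46.7 h

k = ln(C₁/C₂) / (t₂ − t₁) = ln(8820/1380) / (175 − 50.0)
  = 1.855 / 125.0 = 0.01484 h⁻¹
t½ = ln2 / k = 0.693147 / 0.01484 = 46.71 h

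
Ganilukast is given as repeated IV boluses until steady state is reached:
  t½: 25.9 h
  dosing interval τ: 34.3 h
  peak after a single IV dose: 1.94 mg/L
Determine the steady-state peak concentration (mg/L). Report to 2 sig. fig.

k = ln2 / t½ = 0.693147 / 25.9 = 0.02676 h⁻¹
e^(−kτ) = e^(−0.02676 × 34.3) = 0.3994
Accumulation ratio R = 1 / (1 − e^(−kτ)) = 1 / (1 − 0.3994) = 1.665
Steady-state peak = C₀ × R = 1.94 × 1.665 = 3.230 mg/L

3.2 mg/L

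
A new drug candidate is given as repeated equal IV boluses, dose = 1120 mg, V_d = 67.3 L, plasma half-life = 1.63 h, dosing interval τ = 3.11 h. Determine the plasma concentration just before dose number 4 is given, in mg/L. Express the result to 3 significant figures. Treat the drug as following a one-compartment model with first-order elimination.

C₀ per dose = Dose / Vd = 1120 / 67.3 = 16.64 mg/L
k = ln2 / t½ = 0.693147 / 1.63 = 0.4252 h⁻¹
Fraction remaining after one interval: r = e^(−kτ) = e^(−0.4252 × 3.11) = 0.2665
Before dose 4, 3 doses have been given (aged 1τ, 2τ, 3τ).
C_trough = C₀ × (r + r² + … + r^3) = C₀ × r(1−r^3)/(1−r)
        = 16.64 × 0.2665 × (1 − 0.01893) / (1 − 0.2665) = 5.931 mg/L

5.93 mg/L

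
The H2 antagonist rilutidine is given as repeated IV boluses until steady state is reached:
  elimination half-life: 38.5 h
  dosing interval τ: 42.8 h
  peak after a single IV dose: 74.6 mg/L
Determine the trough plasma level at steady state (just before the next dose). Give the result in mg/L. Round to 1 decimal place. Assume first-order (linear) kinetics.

k = ln2 / t½ = 0.693147 / 38.5 = 0.01800 h⁻¹
e^(−kτ) = e^(−0.01800 × 42.8) = 0.4628
Accumulation ratio R = 1 / (1 − e^(−kτ)) = 1 / (1 − 0.4628) = 1.862
Steady-state trough = C₀ × R × e^(−kτ) = 74.6 × 1.862 × 0.4628 = 64.29 mg/L

64.3 mg/L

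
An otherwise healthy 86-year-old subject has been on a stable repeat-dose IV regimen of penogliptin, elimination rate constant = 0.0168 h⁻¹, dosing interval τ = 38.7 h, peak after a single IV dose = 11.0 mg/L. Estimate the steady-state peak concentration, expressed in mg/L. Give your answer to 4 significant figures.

e^(−kτ) = e^(−0.01680 × 38.7) = 0.5220
Accumulation ratio R = 1 / (1 − e^(−kτ)) = 1 / (1 − 0.5220) = 2.092
Steady-state peak = C₀ × R = 11.0 × 2.092 = 23.01 mg/L

23.01 mg/L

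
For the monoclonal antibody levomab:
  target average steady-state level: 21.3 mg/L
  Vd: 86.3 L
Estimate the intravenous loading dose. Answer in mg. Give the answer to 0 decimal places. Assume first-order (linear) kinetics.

LD = Css × Vd = 21.3 × 86.3 = 1838 mg

1838 mg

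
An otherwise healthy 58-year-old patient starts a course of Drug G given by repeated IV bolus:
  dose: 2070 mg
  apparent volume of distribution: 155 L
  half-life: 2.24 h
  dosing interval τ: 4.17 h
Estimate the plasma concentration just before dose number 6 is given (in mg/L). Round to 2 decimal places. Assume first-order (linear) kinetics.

C₀ per dose = Dose / Vd = 2070 / 155 = 13.35 mg/L
k = ln2 / t½ = 0.693147 / 2.24 = 0.3094 h⁻¹
Fraction remaining after one interval: r = e^(−kτ) = e^(−0.3094 × 4.17) = 0.2752
Before dose 6, 5 doses have been given (aged 1τ, 2τ, 3τ, 4τ, 5τ).
C_trough = C₀ × (r + r² + … + r^5) = C₀ × r(1−r^5)/(1−r)
        = 13.35 × 0.2752 × (1 − 0.001578) / (1 − 0.2752) = 5.061 mg/L

5.06 mg/L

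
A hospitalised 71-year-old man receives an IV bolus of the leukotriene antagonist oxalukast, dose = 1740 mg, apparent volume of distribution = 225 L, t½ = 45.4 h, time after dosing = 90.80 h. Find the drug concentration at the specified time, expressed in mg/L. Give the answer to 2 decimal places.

C₀ = Dose / Vd = 1740 / 225 = 7.733 mg/L
k = ln2 / t½ = 0.693147 / 45.4 = 0.01527 h⁻¹
t / t½ = 90.80 / 45.4 = 2 half-lives
C = C₀ × (1/2)^2 = 7.733 × 0.2500 = 1.933 mg/L

1.93 mg/L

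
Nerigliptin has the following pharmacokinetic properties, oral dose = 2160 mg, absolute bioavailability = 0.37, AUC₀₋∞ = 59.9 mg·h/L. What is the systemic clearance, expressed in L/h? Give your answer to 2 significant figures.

13 L/h

CL = F·Dose / AUC = 0.37 × 2160 / 59.9 = 13.34 L/h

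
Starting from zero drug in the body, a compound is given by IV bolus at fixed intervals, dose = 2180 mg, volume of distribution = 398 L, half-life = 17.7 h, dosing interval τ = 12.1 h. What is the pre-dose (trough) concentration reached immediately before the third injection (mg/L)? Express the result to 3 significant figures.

5.53 mg/L

C₀ per dose = Dose / Vd = 2180 / 398 = 5.477 mg/L
k = ln2 / t½ = 0.693147 / 17.7 = 0.03916 h⁻¹
Fraction remaining after one interval: r = e^(−kτ) = e^(−0.03916 × 12.1) = 0.6226
Before dose 3, 2 doses have been given (aged 1τ, 2τ).
C_trough = C₀ × (r + r²) = 5.477 × (0.6226 + 0.3876) = 5.533 mg/L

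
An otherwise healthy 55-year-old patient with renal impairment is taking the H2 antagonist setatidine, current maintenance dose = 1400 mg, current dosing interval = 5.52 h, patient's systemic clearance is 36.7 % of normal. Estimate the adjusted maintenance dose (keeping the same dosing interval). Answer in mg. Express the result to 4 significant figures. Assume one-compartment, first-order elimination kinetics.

To keep the same average steady-state level, dosing rate must scale with clearance.
CL ratio = 36.7 / 100 = 0.3670
New dose (same interval) = 1400 × 0.3670 = 513.8 mg

513.8 mg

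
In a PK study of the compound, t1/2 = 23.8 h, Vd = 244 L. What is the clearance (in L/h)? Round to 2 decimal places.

7.11 L/h

k = ln2 / t½ = 0.693147 / 23.8 = 0.02912 h⁻¹
CL = k × Vd = 0.02912 × 244 = 7.105 L/h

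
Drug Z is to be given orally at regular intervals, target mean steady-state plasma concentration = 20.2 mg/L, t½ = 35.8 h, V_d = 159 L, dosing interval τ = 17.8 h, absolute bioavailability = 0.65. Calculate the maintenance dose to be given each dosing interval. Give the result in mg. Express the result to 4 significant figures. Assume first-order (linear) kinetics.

1703 mg

k = ln2 / t½ = 0.693147 / 35.8 = 0.01936 h⁻¹
CL = k × Vd = 0.01936 × 159 = 3.078 L/h
At steady state, F × (Dose/τ) = Css × CL.
Dose = Css × CL × τ / F = 20.2 × 3.078 × 17.8 / 0.65 = 1703 mg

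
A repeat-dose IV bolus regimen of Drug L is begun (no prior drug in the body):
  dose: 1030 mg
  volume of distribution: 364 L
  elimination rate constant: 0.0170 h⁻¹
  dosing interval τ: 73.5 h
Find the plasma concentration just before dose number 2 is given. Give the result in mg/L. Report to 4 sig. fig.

C₀ per dose = Dose / Vd = 1030 / 364 = 2.830 mg/L
Fraction remaining after one interval: r = e^(−kτ) = e^(−0.01700 × 73.5) = 0.2866
Before dose 2, 1 dose has been given (aged 1τ).
C_trough = C₀ × r = 2.830 × 0.2866 = 0.8111 mg/L

0.8111 mg/L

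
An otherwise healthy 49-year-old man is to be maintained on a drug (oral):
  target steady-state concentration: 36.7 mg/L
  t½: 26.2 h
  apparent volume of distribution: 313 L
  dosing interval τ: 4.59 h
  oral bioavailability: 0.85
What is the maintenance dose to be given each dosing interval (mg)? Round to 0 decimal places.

k = ln2 / t½ = 0.693147 / 26.2 = 0.02646 h⁻¹
CL = k × Vd = 0.02646 × 313 = 8.282 L/h
At steady state, F × (Dose/τ) = Css × CL.
Dose = Css × CL × τ / F = 36.7 × 8.282 × 4.59 / 0.85 = 1641 mg

1641 mg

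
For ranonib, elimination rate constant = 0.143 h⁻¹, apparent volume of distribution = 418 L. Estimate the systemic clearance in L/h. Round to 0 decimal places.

CL = k × Vd = 0.143 × 418 = 59.77 L/h

60 L/h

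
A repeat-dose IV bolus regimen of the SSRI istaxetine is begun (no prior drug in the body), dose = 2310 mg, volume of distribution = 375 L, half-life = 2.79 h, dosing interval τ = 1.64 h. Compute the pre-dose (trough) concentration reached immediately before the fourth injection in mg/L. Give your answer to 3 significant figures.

C₀ per dose = Dose / Vd = 2310 / 375 = 6.160 mg/L
k = ln2 / t½ = 0.693147 / 2.79 = 0.2484 h⁻¹
Fraction remaining after one interval: r = e^(−kτ) = e^(−0.2484 × 1.64) = 0.6654
Before dose 4, 3 doses have been given (aged 1τ, 2τ, 3τ).
C_trough = C₀ × (r + r² + … + r^3) = C₀ × r(1−r^3)/(1−r)
        = 6.160 × 0.6654 × (1 − 0.2946) / (1 − 0.6654) = 8.641 mg/L

8.64 mg/L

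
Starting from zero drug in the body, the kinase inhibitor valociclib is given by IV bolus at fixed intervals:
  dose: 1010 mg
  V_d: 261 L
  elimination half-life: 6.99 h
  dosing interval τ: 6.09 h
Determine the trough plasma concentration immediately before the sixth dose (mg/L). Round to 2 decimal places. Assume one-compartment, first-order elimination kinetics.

C₀ per dose = Dose / Vd = 1010 / 261 = 3.870 mg/L
k = ln2 / t½ = 0.693147 / 6.99 = 0.09916 h⁻¹
Fraction remaining after one interval: r = e^(−kτ) = e^(−0.09916 × 6.09) = 0.5467
Before dose 6, 5 doses have been given (aged 1τ, 2τ, 3τ, 4τ, 5τ).
C_trough = C₀ × (r + r² + … + r^5) = C₀ × r(1−r^5)/(1−r)
        = 3.870 × 0.5467 × (1 − 0.04884) / (1 − 0.5467) = 4.439 mg/L

4.44 mg/L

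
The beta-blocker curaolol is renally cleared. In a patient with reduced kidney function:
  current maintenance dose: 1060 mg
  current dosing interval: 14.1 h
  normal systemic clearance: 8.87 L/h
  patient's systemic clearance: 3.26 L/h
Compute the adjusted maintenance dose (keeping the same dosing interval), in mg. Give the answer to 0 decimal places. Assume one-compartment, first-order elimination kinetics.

390 mg

To keep the same average steady-state level, dosing rate must scale with clearance.
CL ratio = 3.26 / 8.87 = 0.3675
New dose (same interval) = 1060 × 0.3675 = 389.6 mg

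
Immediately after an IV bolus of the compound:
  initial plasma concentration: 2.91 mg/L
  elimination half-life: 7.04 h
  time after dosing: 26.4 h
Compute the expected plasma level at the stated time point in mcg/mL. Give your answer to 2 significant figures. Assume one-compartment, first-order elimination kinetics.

k = ln2 / t½ = 0.693147 / 7.04 = 0.09846 h⁻¹
C = C₀ · e^(−k·t) = 2.910 × e^(−0.09846 × 26.4)
  = 2.910 × 0.07432 = 0.2163 mg/L
(0.2163 mg/L = 0.2163 mcg/mL)

0.22 mcg/mL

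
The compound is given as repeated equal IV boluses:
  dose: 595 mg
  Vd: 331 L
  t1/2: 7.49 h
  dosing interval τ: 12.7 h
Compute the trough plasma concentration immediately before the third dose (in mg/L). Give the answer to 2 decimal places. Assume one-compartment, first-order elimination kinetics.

C₀ per dose = Dose / Vd = 595 / 331 = 1.798 mg/L
k = ln2 / t½ = 0.693147 / 7.49 = 0.09254 h⁻¹
Fraction remaining after one interval: r = e^(−kτ) = e^(−0.09254 × 12.7) = 0.3087
Before dose 3, 2 doses have been given (aged 1τ, 2τ).
C_trough = C₀ × (r + r²) = 1.798 × (0.3087 + 0.09530) = 0.7264 mg/L

0.73 mg/L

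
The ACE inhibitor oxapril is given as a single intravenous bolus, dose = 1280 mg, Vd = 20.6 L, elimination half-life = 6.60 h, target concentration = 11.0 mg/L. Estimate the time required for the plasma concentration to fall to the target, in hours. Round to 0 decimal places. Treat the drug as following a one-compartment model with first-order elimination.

C₀ = Dose / Vd = 1280 / 20.6 = 62.14 mg/L
k = ln2 / t½ = 0.693147 / 6.60 = 0.1050 h⁻¹
t = ln(C₀ / C) / k = ln(62.14 / 11.0) / 0.1050
  = ln(5.649) / 0.1050 = 1.731 / 0.1050 = 16.49 h

16 h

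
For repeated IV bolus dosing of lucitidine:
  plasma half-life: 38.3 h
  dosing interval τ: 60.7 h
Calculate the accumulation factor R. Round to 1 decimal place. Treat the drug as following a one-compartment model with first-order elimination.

k = ln2 / t½ = 0.693147 / 38.3 = 0.01810 h⁻¹
e^(−kτ) = e^(−0.01810 × 60.7) = 0.3333
Accumulation ratio R = 1 / (1 − e^(−kτ)) = 1 / (1 − 0.3333) = 1.500

1.5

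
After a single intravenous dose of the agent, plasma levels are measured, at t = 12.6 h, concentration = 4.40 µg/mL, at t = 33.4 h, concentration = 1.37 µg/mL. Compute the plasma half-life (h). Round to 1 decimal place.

k = ln(C₁/C₂) / (t₂ − t₁) = ln(4.40/1.37) / (33.4 − 12.6)
  = 1.167 / 20.80 = 0.05611 h⁻¹
t½ = ln2 / k = 0.693147 / 0.05611 = 12.35 h

12.4 h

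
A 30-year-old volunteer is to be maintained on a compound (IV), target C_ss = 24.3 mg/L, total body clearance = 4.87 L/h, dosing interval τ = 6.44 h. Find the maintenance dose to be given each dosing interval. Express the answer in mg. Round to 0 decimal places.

762 mg

At steady state, Dose/τ = Css × CL.
Dose = Css × CL × τ = 24.3 × 4.870 × 6.44 = 762.1 mg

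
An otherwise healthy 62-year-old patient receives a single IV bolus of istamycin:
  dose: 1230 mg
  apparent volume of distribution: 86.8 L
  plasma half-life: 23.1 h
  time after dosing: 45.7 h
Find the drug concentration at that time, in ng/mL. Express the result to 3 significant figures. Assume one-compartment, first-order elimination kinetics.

3600 ng/mL

C₀ = Dose / Vd = 1230 / 86.8 = 14.17 mg/L
k = ln2 / t½ = 0.693147 / 23.1 = 0.03001 h⁻¹
C = C₀ · e^(−k·t) = 14.17 × e^(−0.03001 × 45.7)
  = 14.17 × 0.2537 = 3.595 mg/L
Convert: 3.595 mg/L × 1000 = 3595 ng/mL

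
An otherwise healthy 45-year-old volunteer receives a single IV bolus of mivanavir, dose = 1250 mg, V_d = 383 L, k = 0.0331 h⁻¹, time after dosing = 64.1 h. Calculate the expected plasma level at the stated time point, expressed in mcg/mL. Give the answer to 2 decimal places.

0.39 mcg/mL

C₀ = Dose / Vd = 1250 / 383 = 3.264 mg/L
C = C₀ · e^(−k·t) = 3.264 × e^(−0.03310 × 64.1)
  = 3.264 × 0.1198 = 0.3910 mg/L
(0.3910 mg/L = 0.3910 mcg/mL)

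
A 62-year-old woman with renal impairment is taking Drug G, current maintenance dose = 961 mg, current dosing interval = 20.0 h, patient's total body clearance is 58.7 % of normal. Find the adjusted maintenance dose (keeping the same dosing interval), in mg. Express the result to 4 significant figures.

To keep the same average steady-state level, dosing rate must scale with clearance.
CL ratio = 58.7 / 100 = 0.5870
New dose (same interval) = 961 × 0.5870 = 564.1 mg

564.1 mg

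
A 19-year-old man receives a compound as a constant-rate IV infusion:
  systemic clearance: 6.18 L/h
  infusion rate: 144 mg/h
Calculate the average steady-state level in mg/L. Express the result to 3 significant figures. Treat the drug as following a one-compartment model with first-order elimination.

At steady state Css = R₀ / CL = 144 / 6.180 = 23.30 mg/L

23.3 mg/L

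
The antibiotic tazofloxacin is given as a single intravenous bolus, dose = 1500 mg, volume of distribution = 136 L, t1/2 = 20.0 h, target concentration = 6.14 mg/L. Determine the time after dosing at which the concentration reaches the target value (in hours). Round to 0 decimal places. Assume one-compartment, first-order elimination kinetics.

17 h

C₀ = Dose / Vd = 1500 / 136 = 11.03 mg/L
k = ln2 / t½ = 0.693147 / 20.0 = 0.03466 h⁻¹
t = ln(C₀ / C) / k = ln(11.03 / 6.14) / 0.03466
  = ln(1.796) / 0.03466 = 0.5856 / 0.03466 = 16.90 h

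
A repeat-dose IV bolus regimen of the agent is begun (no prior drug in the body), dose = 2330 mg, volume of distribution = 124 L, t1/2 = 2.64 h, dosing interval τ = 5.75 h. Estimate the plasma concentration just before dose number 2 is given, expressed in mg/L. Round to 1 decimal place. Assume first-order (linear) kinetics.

4.2 mg/L

C₀ per dose = Dose / Vd = 2330 / 124 = 18.79 mg/L
k = ln2 / t½ = 0.693147 / 2.64 = 0.2626 h⁻¹
Fraction remaining after one interval: r = e^(−kτ) = e^(−0.2626 × 5.75) = 0.2209
Before dose 2, 1 dose has been given (aged 1τ).
C_trough = C₀ × r = 18.79 × 0.2209 = 4.151 mg/L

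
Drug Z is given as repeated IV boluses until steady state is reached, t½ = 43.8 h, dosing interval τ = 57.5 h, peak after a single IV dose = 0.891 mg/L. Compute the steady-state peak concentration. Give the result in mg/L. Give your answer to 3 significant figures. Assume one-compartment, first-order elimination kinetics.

1.49 mg/L

k = ln2 / t½ = 0.693147 / 43.8 = 0.01583 h⁻¹
e^(−kτ) = e^(−0.01583 × 57.5) = 0.4024
Accumulation ratio R = 1 / (1 − e^(−kτ)) = 1 / (1 − 0.4024) = 1.673
Steady-state peak = C₀ × R = 0.891 × 1.673 = 1.491 mg/L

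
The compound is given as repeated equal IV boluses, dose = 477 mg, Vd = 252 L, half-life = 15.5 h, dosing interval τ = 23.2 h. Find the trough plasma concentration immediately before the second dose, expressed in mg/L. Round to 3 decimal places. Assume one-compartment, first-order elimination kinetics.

0.671 mg/L

C₀ per dose = Dose / Vd = 477 / 252 = 1.893 mg/L
k = ln2 / t½ = 0.693147 / 15.5 = 0.04472 h⁻¹
Fraction remaining after one interval: r = e^(−kτ) = e^(−0.04472 × 23.2) = 0.3543
Before dose 2, 1 dose has been given (aged 1τ).
C_trough = C₀ × r = 1.893 × 0.3543 = 0.6707 mg/L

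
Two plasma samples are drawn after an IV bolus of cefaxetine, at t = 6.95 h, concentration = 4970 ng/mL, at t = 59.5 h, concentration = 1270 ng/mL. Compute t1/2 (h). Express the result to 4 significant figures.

26.70 h

k = ln(C₁/C₂) / (t₂ − t₁) = ln(4970/1270) / (59.5 − 6.95)
  = 1.364 / 52.55 = 0.02596 h⁻¹
t½ = ln2 / k = 0.693147 / 0.02596 = 26.70 h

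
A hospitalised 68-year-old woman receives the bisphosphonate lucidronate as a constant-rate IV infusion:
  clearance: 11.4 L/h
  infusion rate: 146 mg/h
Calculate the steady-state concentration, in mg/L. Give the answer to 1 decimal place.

At steady state Css = R₀ / CL = 146 / 11.40 = 12.81 mg/L

12.8 mg/L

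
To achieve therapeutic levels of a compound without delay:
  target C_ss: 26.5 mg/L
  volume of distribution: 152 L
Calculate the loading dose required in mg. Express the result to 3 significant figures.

LD = Css × Vd = 26.5 × 152 = 4028 mg

4030 mg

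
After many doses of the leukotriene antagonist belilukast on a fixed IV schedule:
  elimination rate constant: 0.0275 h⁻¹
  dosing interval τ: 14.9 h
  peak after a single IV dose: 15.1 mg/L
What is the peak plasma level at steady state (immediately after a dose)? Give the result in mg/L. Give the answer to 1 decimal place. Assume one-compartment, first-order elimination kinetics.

44.9 mg/L

e^(−kτ) = e^(−0.02750 × 14.9) = 0.6638
Accumulation ratio R = 1 / (1 − e^(−kτ)) = 1 / (1 − 0.6638) = 2.974
Steady-state peak = C₀ × R = 15.1 × 2.974 = 44.91 mg/L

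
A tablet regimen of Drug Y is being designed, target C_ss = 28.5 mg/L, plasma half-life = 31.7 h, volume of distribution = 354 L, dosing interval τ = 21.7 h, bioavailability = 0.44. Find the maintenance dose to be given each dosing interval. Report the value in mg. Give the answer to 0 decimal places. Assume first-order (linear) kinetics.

10880 mg

k = ln2 / t½ = 0.693147 / 31.7 = 0.02187 h⁻¹
CL = k × Vd = 0.02187 × 354 = 7.742 L/h
At steady state, F × (Dose/τ) = Css × CL.
Dose = Css × CL × τ / F = 28.5 × 7.742 × 21.7 / 0.44 = 10880 mg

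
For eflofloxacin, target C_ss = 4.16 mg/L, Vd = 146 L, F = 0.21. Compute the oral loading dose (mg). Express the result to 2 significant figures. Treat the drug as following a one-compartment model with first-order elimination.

2900 mg

LD = Css × Vd / F = 4.16 × 146 / 0.21 = 2892 mg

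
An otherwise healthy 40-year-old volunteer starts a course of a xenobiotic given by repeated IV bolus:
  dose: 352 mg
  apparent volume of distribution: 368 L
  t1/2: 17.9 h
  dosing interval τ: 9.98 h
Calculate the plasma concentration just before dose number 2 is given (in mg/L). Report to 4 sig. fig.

C₀ per dose = Dose / Vd = 352 / 368 = 0.9565 mg/L
k = ln2 / t½ = 0.693147 / 17.9 = 0.03872 h⁻¹
Fraction remaining after one interval: r = e^(−kτ) = e^(−0.03872 × 9.98) = 0.6795
Before dose 2, 1 dose has been given (aged 1τ).
C_trough = C₀ × r = 0.9565 × 0.6795 = 0.6499 mg/L

0.6499 mg/L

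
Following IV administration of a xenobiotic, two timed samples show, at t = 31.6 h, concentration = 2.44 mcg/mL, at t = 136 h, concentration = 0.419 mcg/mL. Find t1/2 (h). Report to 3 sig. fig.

k = ln(C₁/C₂) / (t₂ − t₁) = ln(2.44/0.419) / (136 − 31.6)
  = 1.762 / 104.4 = 0.01688 h⁻¹
t½ = ln2 / k = 0.693147 / 0.01688 = 41.06 h

41.1 h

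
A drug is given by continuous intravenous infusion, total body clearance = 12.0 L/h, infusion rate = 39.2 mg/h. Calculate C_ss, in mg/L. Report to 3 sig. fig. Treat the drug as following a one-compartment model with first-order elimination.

3.27 mg/L

At steady state Css = R₀ / CL = 39.2 / 12.00 = 3.267 mg/L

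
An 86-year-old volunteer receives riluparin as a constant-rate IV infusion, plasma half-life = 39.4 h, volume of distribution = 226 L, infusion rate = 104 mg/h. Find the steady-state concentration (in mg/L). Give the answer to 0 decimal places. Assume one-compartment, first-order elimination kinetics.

k = ln2 / t½ = 0.693147 / 39.4 = 0.01759 h⁻¹
CL = k × Vd = 0.01759 × 226 = 3.975 L/h
At steady state Css = R₀ / CL = 104 / 3.975 = 26.16 mg/L

26 mg/L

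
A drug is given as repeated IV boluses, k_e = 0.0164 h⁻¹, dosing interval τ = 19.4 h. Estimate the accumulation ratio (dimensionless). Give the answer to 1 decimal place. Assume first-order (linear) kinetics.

3.7

e^(−kτ) = e^(−0.01640 × 19.4) = 0.7275
Accumulation ratio R = 1 / (1 − e^(−kτ)) = 1 / (1 − 0.7275) = 3.670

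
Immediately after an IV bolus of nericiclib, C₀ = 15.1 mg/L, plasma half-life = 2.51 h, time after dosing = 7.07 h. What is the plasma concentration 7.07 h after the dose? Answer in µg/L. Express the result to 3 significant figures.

k = ln2 / t½ = 0.693147 / 2.51 = 0.2762 h⁻¹
C = C₀ · e^(−k·t) = 15.10 × e^(−0.2762 × 7.07)
  = 15.10 × 0.1419 = 2.143 mg/L
Convert: 2.143 mg/L × 1000 = 2143 µg/L

2140 µg/L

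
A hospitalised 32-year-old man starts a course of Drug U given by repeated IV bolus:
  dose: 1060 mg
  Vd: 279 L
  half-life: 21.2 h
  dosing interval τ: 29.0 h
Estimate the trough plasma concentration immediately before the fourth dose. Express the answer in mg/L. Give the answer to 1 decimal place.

2.3 mg/L

C₀ per dose = Dose / Vd = 1060 / 279 = 3.799 mg/L
k = ln2 / t½ = 0.693147 / 21.2 = 0.03270 h⁻¹
Fraction remaining after one interval: r = e^(−kτ) = e^(−0.03270 × 29.0) = 0.3874
Before dose 4, 3 doses have been given (aged 1τ, 2τ, 3τ).
C_trough = C₀ × (r + r² + … + r^3) = C₀ × r(1−r^3)/(1−r)
        = 3.799 × 0.3874 × (1 − 0.05814) / (1 − 0.3874) = 2.263 mg/L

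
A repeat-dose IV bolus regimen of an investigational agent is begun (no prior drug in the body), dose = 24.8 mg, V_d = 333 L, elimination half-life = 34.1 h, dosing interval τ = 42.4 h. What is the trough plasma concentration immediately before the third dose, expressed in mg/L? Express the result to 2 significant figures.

0.045 mg/L

C₀ per dose = Dose / Vd = 24.8 / 333 = 0.07447 mg/L
k = ln2 / t½ = 0.693147 / 34.1 = 0.02033 h⁻¹
Fraction remaining after one interval: r = e^(−kτ) = e^(−0.02033 × 42.4) = 0.4223
Before dose 3, 2 doses have been given (aged 1τ, 2τ).
C_trough = C₀ × (r + r²) = 0.07447 × (0.4223 + 0.1783) = 0.04473 mg/L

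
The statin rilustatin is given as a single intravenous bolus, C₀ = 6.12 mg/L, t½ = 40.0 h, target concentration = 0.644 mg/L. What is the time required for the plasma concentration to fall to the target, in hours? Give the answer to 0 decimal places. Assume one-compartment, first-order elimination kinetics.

130 h

k = ln2 / t½ = 0.693147 / 40.0 = 0.01733 h⁻¹
t = ln(C₀ / C) / k = ln(6.120 / 0.644) / 0.01733
  = ln(9.503) / 0.01733 = 2.252 / 0.01733 = 129.9 h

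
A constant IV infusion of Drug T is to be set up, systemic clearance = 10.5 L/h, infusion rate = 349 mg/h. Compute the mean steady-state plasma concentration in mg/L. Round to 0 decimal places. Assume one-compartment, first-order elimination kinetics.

33 mg/L

At steady state Css = R₀ / CL = 349 / 10.50 = 33.24 mg/L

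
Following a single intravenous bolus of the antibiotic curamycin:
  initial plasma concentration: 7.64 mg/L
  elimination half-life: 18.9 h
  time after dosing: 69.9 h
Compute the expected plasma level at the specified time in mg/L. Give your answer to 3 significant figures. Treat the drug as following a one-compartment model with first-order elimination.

0.589 mg/L

k = ln2 / t½ = 0.693147 / 18.9 = 0.03667 h⁻¹
C = C₀ · e^(−k·t) = 7.640 × e^(−0.03667 × 69.9)
  = 7.640 × 0.07706 = 0.5887 mg/L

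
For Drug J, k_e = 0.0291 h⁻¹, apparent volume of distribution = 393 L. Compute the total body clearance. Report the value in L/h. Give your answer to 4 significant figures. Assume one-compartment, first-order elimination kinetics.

11.44 L/h

CL = k × Vd = 0.0291 × 393 = 11.44 L/h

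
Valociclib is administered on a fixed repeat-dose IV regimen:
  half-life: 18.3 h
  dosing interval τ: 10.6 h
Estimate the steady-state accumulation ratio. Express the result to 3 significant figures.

3.02

k = ln2 / t½ = 0.693147 / 18.3 = 0.03788 h⁻¹
e^(−kτ) = e^(−0.03788 × 10.6) = 0.6693
Accumulation ratio R = 1 / (1 − e^(−kτ)) = 1 / (1 − 0.6693) = 3.024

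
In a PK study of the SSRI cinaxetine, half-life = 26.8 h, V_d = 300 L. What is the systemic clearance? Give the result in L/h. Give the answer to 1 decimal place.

k = ln2 / t½ = 0.693147 / 26.8 = 0.02586 h⁻¹
CL = k × Vd = 0.02586 × 300 = 7.758 L/h

7.8 L/h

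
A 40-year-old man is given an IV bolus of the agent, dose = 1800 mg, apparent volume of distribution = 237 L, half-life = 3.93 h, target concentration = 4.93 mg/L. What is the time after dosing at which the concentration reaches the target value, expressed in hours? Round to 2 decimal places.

C₀ = Dose / Vd = 1800 / 237 = 7.595 mg/L
k = ln2 / t½ = 0.693147 / 3.93 = 0.1764 h⁻¹
t = ln(C₀ / C) / k = ln(7.595 / 4.93) / 0.1764
  = ln(1.541) / 0.1764 = 0.4324 / 0.1764 = 2.451 h

2.45 h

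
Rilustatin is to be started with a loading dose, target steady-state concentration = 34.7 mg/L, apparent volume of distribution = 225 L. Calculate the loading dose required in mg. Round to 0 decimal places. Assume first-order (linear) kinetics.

7808 mg

LD = Css × Vd = 34.7 × 225 = 7808 mg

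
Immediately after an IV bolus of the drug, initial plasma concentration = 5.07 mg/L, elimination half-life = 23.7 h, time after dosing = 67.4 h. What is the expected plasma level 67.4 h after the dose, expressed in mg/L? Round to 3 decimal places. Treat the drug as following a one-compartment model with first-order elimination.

0.706 mg/L

k = ln2 / t½ = 0.693147 / 23.7 = 0.02925 h⁻¹
C = C₀ · e^(−k·t) = 5.070 × e^(−0.02925 × 67.4)
  = 5.070 × 0.1393 = 0.7063 mg/L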